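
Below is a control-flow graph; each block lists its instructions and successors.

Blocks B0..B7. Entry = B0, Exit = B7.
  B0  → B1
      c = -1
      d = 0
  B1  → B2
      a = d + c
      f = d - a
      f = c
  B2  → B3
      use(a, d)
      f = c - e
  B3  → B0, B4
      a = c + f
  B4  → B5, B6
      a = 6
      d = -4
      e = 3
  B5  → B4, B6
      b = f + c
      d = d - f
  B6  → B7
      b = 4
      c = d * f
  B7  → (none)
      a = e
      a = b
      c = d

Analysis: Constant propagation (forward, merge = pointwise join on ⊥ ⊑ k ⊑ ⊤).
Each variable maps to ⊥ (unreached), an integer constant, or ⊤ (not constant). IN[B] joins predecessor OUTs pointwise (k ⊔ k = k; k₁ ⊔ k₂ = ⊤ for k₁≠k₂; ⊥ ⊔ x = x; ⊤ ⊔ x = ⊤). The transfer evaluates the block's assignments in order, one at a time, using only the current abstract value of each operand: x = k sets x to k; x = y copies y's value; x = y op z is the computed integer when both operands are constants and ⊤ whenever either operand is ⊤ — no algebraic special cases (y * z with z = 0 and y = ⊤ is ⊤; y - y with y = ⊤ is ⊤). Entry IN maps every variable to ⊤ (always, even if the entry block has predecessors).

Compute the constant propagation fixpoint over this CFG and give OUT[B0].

Answer: {a: ⊤, b: ⊤, c: -1, d: 0, e: ⊤, f: ⊤}

Trace:
Per-block solution:
  B0:  IN=(all ⊤)  OUT={c:-1, d:0; rest ⊤}
  B1:  IN={c:-1, d:0; rest ⊤}  OUT={a:-1, c:-1, d:0, f:-1; rest ⊤}
  B2:  IN={a:-1, c:-1, d:0, f:-1; rest ⊤}  OUT={a:-1, c:-1, d:0; rest ⊤}
  B3:  IN={a:-1, c:-1, d:0; rest ⊤}  OUT={c:-1, d:0; rest ⊤}
  B4:  IN={c:-1; rest ⊤}  OUT={a:6, c:-1, d:-4, e:3; rest ⊤}
  B5:  IN={a:6, c:-1, d:-4, e:3; rest ⊤}  OUT={a:6, c:-1, e:3; rest ⊤}
  B6:  IN={a:6, c:-1, e:3; rest ⊤}  OUT={a:6, b:4, e:3; rest ⊤}
  B7:  IN={a:6, b:4, e:3; rest ⊤}  OUT={a:4, b:4, e:3; rest ⊤}

Merge at B0 (entry node, so the boundary value (all ⊤) is joined with the incoming edge(s)): IN[B0] = (all ⊤) ⊔ OUT[B3] = {a: ⊤, b: ⊤, c: ⊤, d: ⊤, e: ⊤, f: ⊤}
Applying B0's transfer function to that IN value gives OUT[B0] (row B0 above).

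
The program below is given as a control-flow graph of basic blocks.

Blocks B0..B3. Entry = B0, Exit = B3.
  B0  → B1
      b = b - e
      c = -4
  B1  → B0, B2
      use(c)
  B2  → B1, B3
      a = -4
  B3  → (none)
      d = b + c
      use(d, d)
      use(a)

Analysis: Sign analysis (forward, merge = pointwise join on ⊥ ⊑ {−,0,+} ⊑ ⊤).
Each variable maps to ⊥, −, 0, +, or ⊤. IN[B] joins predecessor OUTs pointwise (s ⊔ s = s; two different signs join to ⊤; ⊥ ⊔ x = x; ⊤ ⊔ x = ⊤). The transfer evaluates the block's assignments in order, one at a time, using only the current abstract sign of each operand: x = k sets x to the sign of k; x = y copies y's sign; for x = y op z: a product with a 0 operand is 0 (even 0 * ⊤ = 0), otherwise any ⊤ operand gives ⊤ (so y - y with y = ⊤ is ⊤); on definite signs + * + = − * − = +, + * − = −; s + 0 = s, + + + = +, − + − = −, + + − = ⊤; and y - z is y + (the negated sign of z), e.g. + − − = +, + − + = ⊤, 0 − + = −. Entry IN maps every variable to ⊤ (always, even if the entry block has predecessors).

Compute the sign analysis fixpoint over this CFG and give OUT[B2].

Converged values:
  B0:  IN=(all ⊤)  OUT={c:-; rest ⊤}
  B1:  IN={c:-; rest ⊤}  OUT={c:-; rest ⊤}
  B2:  IN={c:-; rest ⊤}  OUT={a:-, c:-; rest ⊤}
  B3:  IN={a:-, c:-; rest ⊤}  OUT={a:-, c:-; rest ⊤}

Merge at B2: IN[B2] = OUT[B1] = {a: ⊤, b: ⊤, c: -, d: ⊤, e: ⊤, f: ⊤}
Applying B2's transfer function to that IN value gives OUT[B2] (row B2 above).

Answer: {a: -, b: ⊤, c: -, d: ⊤, e: ⊤, f: ⊤}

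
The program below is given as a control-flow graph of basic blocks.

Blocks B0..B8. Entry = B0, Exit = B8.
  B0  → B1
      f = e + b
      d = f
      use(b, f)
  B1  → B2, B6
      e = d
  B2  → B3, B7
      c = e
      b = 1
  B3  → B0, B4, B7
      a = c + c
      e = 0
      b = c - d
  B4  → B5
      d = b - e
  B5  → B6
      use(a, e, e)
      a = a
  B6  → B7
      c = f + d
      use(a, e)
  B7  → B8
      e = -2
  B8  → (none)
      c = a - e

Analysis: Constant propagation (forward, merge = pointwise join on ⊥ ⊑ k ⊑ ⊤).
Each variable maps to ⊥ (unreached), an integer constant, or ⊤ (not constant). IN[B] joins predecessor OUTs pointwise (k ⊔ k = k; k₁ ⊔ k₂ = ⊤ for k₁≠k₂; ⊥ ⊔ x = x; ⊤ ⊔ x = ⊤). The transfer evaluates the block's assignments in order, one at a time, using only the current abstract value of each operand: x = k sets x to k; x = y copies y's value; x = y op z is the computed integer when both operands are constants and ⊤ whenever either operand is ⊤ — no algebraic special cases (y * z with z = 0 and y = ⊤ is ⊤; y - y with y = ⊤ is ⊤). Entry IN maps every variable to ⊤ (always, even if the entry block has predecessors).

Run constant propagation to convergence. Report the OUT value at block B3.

Answer: {a: ⊤, b: ⊤, c: ⊤, d: ⊤, e: 0, f: ⊤}

Derivation:
Converged values:
  B0:  IN=(all ⊤)  OUT=(all ⊤)
  B1:  IN=(all ⊤)  OUT=(all ⊤)
  B2:  IN=(all ⊤)  OUT={b:1; rest ⊤}
  B3:  IN={b:1; rest ⊤}  OUT={e:0; rest ⊤}
  B4:  IN={e:0; rest ⊤}  OUT={e:0; rest ⊤}
  B5:  IN={e:0; rest ⊤}  OUT={e:0; rest ⊤}
  B6:  IN=(all ⊤)  OUT=(all ⊤)
  B7:  IN=(all ⊤)  OUT={e:-2; rest ⊤}
  B8:  IN={e:-2; rest ⊤}  OUT={e:-2; rest ⊤}

Merge at B3: IN[B3] = OUT[B2] = {a: ⊤, b: 1, c: ⊤, d: ⊤, e: ⊤, f: ⊤}
Applying B3's transfer function to that IN value gives OUT[B3] (row B3 above).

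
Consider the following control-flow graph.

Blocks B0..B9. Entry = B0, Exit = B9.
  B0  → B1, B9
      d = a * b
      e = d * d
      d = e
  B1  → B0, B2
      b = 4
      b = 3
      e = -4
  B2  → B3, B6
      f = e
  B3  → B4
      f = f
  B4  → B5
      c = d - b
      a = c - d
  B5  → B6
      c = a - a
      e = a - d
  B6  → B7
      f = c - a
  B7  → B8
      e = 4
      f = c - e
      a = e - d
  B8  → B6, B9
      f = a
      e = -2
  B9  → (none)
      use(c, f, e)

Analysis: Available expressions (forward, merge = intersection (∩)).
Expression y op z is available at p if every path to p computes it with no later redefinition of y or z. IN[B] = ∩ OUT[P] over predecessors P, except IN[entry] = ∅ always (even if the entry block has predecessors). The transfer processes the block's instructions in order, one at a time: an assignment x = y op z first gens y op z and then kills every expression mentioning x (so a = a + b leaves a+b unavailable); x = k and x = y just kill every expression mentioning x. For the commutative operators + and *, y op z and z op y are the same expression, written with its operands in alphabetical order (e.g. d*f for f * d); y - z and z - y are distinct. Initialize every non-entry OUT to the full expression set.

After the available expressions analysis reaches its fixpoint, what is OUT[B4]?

Answer: {c-d, d-b}

Working:
Per-block solution:
  B0:   IN={}   OUT={a*b}
  B1:   IN={a*b}   OUT={}
  B2:   IN={}   OUT={}
  B3:   IN={}   OUT={}
  B4:   IN={}   OUT={c-d, d-b}
  B5:   IN={c-d, d-b}   OUT={a-a, a-d, d-b}
  B6:   IN={}   OUT={c-a}
  B7:   IN={c-a}   OUT={c-e, e-d}
  B8:   IN={c-e, e-d}   OUT={}
  B9:   IN={}   OUT={}

Merge at B4: IN[B4] = OUT[B3] = {}
Applying B4's transfer function to that IN value gives OUT[B4] (row B4 above).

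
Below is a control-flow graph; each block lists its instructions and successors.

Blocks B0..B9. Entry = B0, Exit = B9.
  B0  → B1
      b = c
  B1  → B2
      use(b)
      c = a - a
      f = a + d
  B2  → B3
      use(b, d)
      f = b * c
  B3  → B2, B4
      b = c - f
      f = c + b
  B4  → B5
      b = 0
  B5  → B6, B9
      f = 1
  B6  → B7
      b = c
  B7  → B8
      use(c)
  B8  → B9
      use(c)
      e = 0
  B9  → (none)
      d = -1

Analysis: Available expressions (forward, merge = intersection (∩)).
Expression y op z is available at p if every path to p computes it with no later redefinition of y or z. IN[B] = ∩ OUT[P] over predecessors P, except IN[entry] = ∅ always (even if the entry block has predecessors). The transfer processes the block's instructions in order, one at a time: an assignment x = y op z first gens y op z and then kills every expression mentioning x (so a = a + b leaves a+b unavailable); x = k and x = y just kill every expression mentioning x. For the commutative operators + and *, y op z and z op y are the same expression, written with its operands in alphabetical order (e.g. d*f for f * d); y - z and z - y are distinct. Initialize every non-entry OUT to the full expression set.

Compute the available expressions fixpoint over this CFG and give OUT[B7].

Fixpoint table:
  B0:  IN={}  OUT={}
  B1:  IN={}  OUT={a+d, a-a}
  B2:  IN={a+d, a-a}  OUT={a+d, a-a, b*c}
  B3:  IN={a+d, a-a, b*c}  OUT={a+d, a-a, b+c}
  B4:  IN={a+d, a-a, b+c}  OUT={a+d, a-a}
  B5:  IN={a+d, a-a}  OUT={a+d, a-a}
  B6:  IN={a+d, a-a}  OUT={a+d, a-a}
  B7:  IN={a+d, a-a}  OUT={a+d, a-a}
  B8:  IN={a+d, a-a}  OUT={a+d, a-a}
  B9:  IN={a+d, a-a}  OUT={a-a}

Merge at B7: IN[B7] = OUT[B6] = {a+d, a-a}
Applying B7's transfer function to that IN value gives OUT[B7] (row B7 above).

Answer: {a+d, a-a}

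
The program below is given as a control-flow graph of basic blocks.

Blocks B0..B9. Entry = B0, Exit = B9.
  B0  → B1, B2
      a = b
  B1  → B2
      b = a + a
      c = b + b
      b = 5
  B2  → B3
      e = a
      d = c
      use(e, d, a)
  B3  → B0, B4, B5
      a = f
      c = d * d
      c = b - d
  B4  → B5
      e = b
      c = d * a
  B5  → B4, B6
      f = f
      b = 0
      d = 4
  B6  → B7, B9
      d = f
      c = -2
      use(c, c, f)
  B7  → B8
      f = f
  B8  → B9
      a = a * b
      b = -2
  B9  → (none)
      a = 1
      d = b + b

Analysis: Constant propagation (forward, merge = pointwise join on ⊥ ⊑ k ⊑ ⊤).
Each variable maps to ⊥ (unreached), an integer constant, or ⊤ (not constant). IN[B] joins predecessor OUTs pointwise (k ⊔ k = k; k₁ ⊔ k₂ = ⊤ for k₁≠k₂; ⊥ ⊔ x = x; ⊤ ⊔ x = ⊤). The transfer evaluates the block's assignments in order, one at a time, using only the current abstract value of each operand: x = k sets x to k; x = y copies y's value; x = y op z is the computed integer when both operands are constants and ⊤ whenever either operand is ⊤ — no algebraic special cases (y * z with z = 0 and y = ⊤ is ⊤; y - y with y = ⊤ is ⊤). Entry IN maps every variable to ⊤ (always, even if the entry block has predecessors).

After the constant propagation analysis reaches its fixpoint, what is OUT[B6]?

Answer: {a: ⊤, b: 0, c: -2, d: ⊤, e: ⊤, f: ⊤}

Working:
Converged values:
  B0: | IN=(all ⊤) | OUT=(all ⊤)
  B1: | IN=(all ⊤) | OUT={b:5; rest ⊤}
  B2: | IN=(all ⊤) | OUT=(all ⊤)
  B3: | IN=(all ⊤) | OUT=(all ⊤)
  B4: | IN=(all ⊤) | OUT=(all ⊤)
  B5: | IN=(all ⊤) | OUT={b:0, d:4; rest ⊤}
  B6: | IN={b:0, d:4; rest ⊤} | OUT={b:0, c:-2; rest ⊤}
  B7: | IN={b:0, c:-2; rest ⊤} | OUT={b:0, c:-2; rest ⊤}
  B8: | IN={b:0, c:-2; rest ⊤} | OUT={b:-2, c:-2; rest ⊤}
  B9: | IN={c:-2; rest ⊤} | OUT={a:1, c:-2; rest ⊤}

Merge at B6: IN[B6] = OUT[B5] = {a: ⊤, b: 0, c: ⊤, d: 4, e: ⊤, f: ⊤}
Applying B6's transfer function to that IN value gives OUT[B6] (row B6 above).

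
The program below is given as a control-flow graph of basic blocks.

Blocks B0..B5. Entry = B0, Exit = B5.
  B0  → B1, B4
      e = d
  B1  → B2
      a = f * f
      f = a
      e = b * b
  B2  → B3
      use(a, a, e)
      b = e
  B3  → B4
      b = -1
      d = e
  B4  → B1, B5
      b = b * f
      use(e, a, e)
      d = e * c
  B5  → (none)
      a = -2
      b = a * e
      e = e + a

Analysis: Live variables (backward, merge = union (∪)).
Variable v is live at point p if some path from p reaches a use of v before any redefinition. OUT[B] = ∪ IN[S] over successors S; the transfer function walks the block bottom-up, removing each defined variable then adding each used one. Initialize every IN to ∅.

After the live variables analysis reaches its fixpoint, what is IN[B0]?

Answer: {a, b, c, d, f}

Trace:
Fixpoint table:
  B0: | IN={a, b, c, d, f} | OUT={a, b, c, e, f}
  B1: | IN={b, c, f} | OUT={a, c, e, f}
  B2: | IN={a, c, e, f} | OUT={a, c, e, f}
  B3: | IN={a, c, e, f} | OUT={a, b, c, e, f}
  B4: | IN={a, b, c, e, f} | OUT={b, c, e, f}
  B5: | IN={e} | OUT={}

Merge at B0: OUT[B0] = IN[B1] ⊔ IN[B4] = {a, b, c, e, f}
Applying B0's transfer function to that OUT value gives IN[B0] (row B0 above).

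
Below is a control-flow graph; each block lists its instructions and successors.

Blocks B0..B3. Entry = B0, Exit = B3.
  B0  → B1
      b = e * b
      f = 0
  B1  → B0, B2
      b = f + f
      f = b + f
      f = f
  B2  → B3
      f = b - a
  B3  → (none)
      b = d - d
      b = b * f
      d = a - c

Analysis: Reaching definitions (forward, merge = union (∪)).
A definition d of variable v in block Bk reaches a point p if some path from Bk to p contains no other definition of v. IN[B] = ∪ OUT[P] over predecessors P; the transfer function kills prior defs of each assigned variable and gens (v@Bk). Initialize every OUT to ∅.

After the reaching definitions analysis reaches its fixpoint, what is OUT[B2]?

Answer: {b@B1, f@B2}

Derivation:
Converged values:
  B0:   IN={b@B1, f@B1}   OUT={b@B0, f@B0}
  B1:   IN={b@B0, f@B0}   OUT={b@B1, f@B1}
  B2:   IN={b@B1, f@B1}   OUT={b@B1, f@B2}
  B3:   IN={b@B1, f@B2}   OUT={b@B3, d@B3, f@B2}

Merge at B2: IN[B2] = OUT[B1] = {b@B1, f@B1}
Applying B2's transfer function to that IN value gives OUT[B2] (row B2 above).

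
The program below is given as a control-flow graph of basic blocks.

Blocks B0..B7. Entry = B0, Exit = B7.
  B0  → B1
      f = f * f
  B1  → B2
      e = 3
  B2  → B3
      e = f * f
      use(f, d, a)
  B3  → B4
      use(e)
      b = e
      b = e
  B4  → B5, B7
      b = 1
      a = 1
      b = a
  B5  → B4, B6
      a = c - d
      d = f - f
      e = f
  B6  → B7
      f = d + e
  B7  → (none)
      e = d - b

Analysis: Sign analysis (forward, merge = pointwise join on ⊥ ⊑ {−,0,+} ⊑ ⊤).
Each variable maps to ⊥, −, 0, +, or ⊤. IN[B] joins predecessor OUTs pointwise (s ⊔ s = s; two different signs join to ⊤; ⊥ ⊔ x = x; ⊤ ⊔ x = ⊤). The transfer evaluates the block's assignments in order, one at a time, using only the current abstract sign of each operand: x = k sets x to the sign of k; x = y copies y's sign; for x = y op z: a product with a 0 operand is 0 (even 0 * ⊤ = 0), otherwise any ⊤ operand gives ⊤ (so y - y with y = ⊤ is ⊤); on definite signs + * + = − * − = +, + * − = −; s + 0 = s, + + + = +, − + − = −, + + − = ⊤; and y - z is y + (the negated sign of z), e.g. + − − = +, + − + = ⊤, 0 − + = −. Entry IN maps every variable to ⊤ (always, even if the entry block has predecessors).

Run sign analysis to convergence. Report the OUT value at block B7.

Answer: {a: ⊤, b: +, c: ⊤, d: ⊤, e: ⊤, f: ⊤}

Trace:
Fixpoint table:
  B0:   IN=(all ⊤)   OUT=(all ⊤)
  B1:   IN=(all ⊤)   OUT={e:+; rest ⊤}
  B2:   IN={e:+; rest ⊤}   OUT=(all ⊤)
  B3:   IN=(all ⊤)   OUT=(all ⊤)
  B4:   IN=(all ⊤)   OUT={a:+, b:+; rest ⊤}
  B5:   IN={a:+, b:+; rest ⊤}   OUT={b:+; rest ⊤}
  B6:   IN={b:+; rest ⊤}   OUT={b:+; rest ⊤}
  B7:   IN={b:+; rest ⊤}   OUT={b:+; rest ⊤}

Merge at B7: IN[B7] = OUT[B4] ⊔ OUT[B6] = {a: ⊤, b: +, c: ⊤, d: ⊤, e: ⊤, f: ⊤}
Applying B7's transfer function to that IN value gives OUT[B7] (row B7 above).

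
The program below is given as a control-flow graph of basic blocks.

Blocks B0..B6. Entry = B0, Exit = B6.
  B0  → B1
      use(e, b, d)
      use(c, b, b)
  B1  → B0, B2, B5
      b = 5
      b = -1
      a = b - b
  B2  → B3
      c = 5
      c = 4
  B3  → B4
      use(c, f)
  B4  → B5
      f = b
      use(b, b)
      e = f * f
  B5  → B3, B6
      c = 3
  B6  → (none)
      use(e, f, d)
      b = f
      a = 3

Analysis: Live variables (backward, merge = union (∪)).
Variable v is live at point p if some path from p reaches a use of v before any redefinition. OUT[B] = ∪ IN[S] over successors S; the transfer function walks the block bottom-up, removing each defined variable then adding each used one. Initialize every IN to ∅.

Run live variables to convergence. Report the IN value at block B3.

Answer: {b, c, d, f}

Trace:
Fixpoint table:
  B0: | IN={b, c, d, e, f} | OUT={c, d, e, f}
  B1: | IN={c, d, e, f} | OUT={b, c, d, e, f}
  B2: | IN={b, d, f} | OUT={b, c, d, f}
  B3: | IN={b, c, d, f} | OUT={b, d}
  B4: | IN={b, d} | OUT={b, d, e, f}
  B5: | IN={b, d, e, f} | OUT={b, c, d, e, f}
  B6: | IN={d, e, f} | OUT={}

Merge at B3: OUT[B3] = IN[B4] = {b, d}
Applying B3's transfer function to that OUT value gives IN[B3] (row B3 above).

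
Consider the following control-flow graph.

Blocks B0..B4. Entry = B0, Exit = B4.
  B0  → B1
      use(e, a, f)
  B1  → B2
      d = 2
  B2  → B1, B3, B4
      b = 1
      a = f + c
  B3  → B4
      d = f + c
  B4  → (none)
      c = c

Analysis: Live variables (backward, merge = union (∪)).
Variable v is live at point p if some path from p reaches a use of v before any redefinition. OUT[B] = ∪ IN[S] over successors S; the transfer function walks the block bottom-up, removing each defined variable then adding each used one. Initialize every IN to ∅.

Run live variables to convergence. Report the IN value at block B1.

Answer: {c, f}

Working:
Converged values:
  B0:   IN={a, c, e, f}   OUT={c, f}
  B1:   IN={c, f}   OUT={c, f}
  B2:   IN={c, f}   OUT={c, f}
  B3:   IN={c, f}   OUT={c}
  B4:   IN={c}   OUT={}

Merge at B1: OUT[B1] = IN[B2] = {c, f}
Applying B1's transfer function to that OUT value gives IN[B1] (row B1 above).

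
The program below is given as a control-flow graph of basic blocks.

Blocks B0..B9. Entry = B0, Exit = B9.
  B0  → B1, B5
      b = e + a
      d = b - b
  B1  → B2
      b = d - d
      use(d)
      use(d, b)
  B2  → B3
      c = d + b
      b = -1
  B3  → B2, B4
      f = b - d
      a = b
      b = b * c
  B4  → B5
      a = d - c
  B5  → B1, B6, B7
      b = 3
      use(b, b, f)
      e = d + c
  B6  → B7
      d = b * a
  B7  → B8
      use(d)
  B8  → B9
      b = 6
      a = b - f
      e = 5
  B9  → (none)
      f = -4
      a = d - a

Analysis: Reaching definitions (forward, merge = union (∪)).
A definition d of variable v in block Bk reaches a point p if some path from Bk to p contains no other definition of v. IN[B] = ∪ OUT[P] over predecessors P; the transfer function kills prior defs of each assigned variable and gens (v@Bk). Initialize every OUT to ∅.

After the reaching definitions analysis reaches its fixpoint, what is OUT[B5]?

Answer: {a@B4, b@B5, c@B2, d@B0, e@B5, f@B3}

Derivation:
Per-block solution:
  B0:  IN={}  OUT={b@B0, d@B0}
  B1:  IN={a@B4, b@B0, b@B5, c@B2, d@B0, e@B5, f@B3}  OUT={a@B4, b@B1, c@B2, d@B0, e@B5, f@B3}
  B2:  IN={a@B3, a@B4, b@B1, b@B3, c@B2, d@B0, e@B5, f@B3}  OUT={a@B3, a@B4, b@B2, c@B2, d@B0, e@B5, f@B3}
  B3:  IN={a@B3, a@B4, b@B2, c@B2, d@B0, e@B5, f@B3}  OUT={a@B3, b@B3, c@B2, d@B0, e@B5, f@B3}
  B4:  IN={a@B3, b@B3, c@B2, d@B0, e@B5, f@B3}  OUT={a@B4, b@B3, c@B2, d@B0, e@B5, f@B3}
  B5:  IN={a@B4, b@B0, b@B3, c@B2, d@B0, e@B5, f@B3}  OUT={a@B4, b@B5, c@B2, d@B0, e@B5, f@B3}
  B6:  IN={a@B4, b@B5, c@B2, d@B0, e@B5, f@B3}  OUT={a@B4, b@B5, c@B2, d@B6, e@B5, f@B3}
  B7:  IN={a@B4, b@B5, c@B2, d@B0, d@B6, e@B5, f@B3}  OUT={a@B4, b@B5, c@B2, d@B0, d@B6, e@B5, f@B3}
  B8:  IN={a@B4, b@B5, c@B2, d@B0, d@B6, e@B5, f@B3}  OUT={a@B8, b@B8, c@B2, d@B0, d@B6, e@B8, f@B3}
  B9:  IN={a@B8, b@B8, c@B2, d@B0, d@B6, e@B8, f@B3}  OUT={a@B9, b@B8, c@B2, d@B0, d@B6, e@B8, f@B9}

Merge at B5: IN[B5] = OUT[B0] ⊔ OUT[B4] = {a@B4, b@B0, b@B3, c@B2, d@B0, e@B5, f@B3}
Applying B5's transfer function to that IN value gives OUT[B5] (row B5 above).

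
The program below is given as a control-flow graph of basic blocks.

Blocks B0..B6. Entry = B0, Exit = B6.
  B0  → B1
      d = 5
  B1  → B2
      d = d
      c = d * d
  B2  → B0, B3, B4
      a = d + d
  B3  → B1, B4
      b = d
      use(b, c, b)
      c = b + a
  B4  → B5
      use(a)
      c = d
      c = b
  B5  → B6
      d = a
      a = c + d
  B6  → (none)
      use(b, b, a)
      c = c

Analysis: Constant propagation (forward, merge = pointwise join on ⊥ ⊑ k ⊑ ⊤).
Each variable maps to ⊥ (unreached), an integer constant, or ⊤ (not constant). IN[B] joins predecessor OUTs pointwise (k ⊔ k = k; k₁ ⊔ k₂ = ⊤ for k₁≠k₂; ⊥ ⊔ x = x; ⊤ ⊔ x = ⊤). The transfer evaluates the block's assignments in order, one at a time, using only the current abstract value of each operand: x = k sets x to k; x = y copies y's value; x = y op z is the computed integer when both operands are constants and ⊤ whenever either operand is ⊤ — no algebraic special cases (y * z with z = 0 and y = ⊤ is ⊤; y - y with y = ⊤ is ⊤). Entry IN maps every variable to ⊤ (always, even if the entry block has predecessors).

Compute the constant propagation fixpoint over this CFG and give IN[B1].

Converged values:
  B0: | IN=(all ⊤) | OUT={d:5; rest ⊤}
  B1: | IN={d:5; rest ⊤} | OUT={c:25, d:5; rest ⊤}
  B2: | IN={c:25, d:5; rest ⊤} | OUT={a:10, c:25, d:5; rest ⊤}
  B3: | IN={a:10, c:25, d:5; rest ⊤} | OUT={a:10, b:5, c:15, d:5; rest ⊤}
  B4: | IN={a:10, d:5; rest ⊤} | OUT={a:10, d:5; rest ⊤}
  B5: | IN={a:10, d:5; rest ⊤} | OUT={d:10; rest ⊤}
  B6: | IN={d:10; rest ⊤} | OUT={d:10; rest ⊤}

Merge at B1: IN[B1] = OUT[B0] ⊔ OUT[B3] = {a: ⊤, b: ⊤, c: ⊤, d: 5, e: ⊤, f: ⊤}

Answer: {a: ⊤, b: ⊤, c: ⊤, d: 5, e: ⊤, f: ⊤}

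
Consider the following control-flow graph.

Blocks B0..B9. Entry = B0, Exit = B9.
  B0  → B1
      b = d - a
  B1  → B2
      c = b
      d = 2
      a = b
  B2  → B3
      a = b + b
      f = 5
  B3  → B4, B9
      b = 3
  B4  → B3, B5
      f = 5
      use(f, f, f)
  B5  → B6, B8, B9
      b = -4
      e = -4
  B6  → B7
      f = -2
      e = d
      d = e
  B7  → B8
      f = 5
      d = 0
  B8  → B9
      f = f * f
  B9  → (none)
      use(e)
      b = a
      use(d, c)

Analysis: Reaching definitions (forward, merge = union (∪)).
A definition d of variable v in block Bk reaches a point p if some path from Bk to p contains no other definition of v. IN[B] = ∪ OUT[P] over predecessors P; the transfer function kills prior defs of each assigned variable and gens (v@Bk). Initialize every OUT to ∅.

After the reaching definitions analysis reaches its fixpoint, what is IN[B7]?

Fixpoint table:
  B0:   IN={}   OUT={b@B0}
  B1:   IN={b@B0}   OUT={a@B1, b@B0, c@B1, d@B1}
  B2:   IN={a@B1, b@B0, c@B1, d@B1}   OUT={a@B2, b@B0, c@B1, d@B1, f@B2}
  B3:   IN={a@B2, b@B0, b@B3, c@B1, d@B1, f@B2, f@B4}   OUT={a@B2, b@B3, c@B1, d@B1, f@B2, f@B4}
  B4:   IN={a@B2, b@B3, c@B1, d@B1, f@B2, f@B4}   OUT={a@B2, b@B3, c@B1, d@B1, f@B4}
  B5:   IN={a@B2, b@B3, c@B1, d@B1, f@B4}   OUT={a@B2, b@B5, c@B1, d@B1, e@B5, f@B4}
  B6:   IN={a@B2, b@B5, c@B1, d@B1, e@B5, f@B4}   OUT={a@B2, b@B5, c@B1, d@B6, e@B6, f@B6}
  B7:   IN={a@B2, b@B5, c@B1, d@B6, e@B6, f@B6}   OUT={a@B2, b@B5, c@B1, d@B7, e@B6, f@B7}
  B8:   IN={a@B2, b@B5, c@B1, d@B1, d@B7, e@B5, e@B6, f@B4, f@B7}   OUT={a@B2, b@B5, c@B1, d@B1, d@B7, e@B5, e@B6, f@B8}
  B9:   IN={a@B2, b@B3, b@B5, c@B1, d@B1, d@B7, e@B5, e@B6, f@B2, f@B4, f@B8}   OUT={a@B2, b@B9, c@B1, d@B1, d@B7, e@B5, e@B6, f@B2, f@B4, f@B8}

Merge at B7: IN[B7] = OUT[B6] = {a@B2, b@B5, c@B1, d@B6, e@B6, f@B6}

Answer: {a@B2, b@B5, c@B1, d@B6, e@B6, f@B6}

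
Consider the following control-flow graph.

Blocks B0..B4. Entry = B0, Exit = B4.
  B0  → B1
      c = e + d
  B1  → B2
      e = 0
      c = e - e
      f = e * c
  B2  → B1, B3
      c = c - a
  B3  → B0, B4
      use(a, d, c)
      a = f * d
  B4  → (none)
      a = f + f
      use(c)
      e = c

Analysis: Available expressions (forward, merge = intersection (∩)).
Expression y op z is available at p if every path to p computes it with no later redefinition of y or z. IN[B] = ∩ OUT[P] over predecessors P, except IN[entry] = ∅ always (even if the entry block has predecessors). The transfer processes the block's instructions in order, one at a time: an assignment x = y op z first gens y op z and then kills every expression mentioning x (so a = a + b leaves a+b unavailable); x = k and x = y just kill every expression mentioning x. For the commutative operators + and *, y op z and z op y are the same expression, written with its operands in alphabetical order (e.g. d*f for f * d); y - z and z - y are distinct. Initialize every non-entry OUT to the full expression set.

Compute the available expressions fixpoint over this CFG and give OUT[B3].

Answer: {d*f, e-e}

Derivation:
Per-block solution:
  B0:   IN={}   OUT={d+e}
  B1:   IN={}   OUT={c*e, e-e}
  B2:   IN={c*e, e-e}   OUT={e-e}
  B3:   IN={e-e}   OUT={d*f, e-e}
  B4:   IN={d*f, e-e}   OUT={d*f, f+f}

Merge at B3: IN[B3] = OUT[B2] = {e-e}
Applying B3's transfer function to that IN value gives OUT[B3] (row B3 above).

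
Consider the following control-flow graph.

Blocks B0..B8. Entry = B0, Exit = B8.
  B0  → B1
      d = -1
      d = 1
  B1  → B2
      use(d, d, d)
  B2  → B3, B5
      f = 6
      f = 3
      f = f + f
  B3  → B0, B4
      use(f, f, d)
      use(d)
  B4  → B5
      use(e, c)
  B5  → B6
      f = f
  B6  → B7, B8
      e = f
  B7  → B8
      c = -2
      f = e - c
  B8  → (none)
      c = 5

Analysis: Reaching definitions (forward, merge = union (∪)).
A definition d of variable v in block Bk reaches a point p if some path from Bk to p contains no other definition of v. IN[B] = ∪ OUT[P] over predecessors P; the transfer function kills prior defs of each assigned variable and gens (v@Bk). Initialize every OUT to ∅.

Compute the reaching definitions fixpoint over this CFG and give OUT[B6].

Per-block solution:
  B0:  IN={d@B0, f@B2}  OUT={d@B0, f@B2}
  B1:  IN={d@B0, f@B2}  OUT={d@B0, f@B2}
  B2:  IN={d@B0, f@B2}  OUT={d@B0, f@B2}
  B3:  IN={d@B0, f@B2}  OUT={d@B0, f@B2}
  B4:  IN={d@B0, f@B2}  OUT={d@B0, f@B2}
  B5:  IN={d@B0, f@B2}  OUT={d@B0, f@B5}
  B6:  IN={d@B0, f@B5}  OUT={d@B0, e@B6, f@B5}
  B7:  IN={d@B0, e@B6, f@B5}  OUT={c@B7, d@B0, e@B6, f@B7}
  B8:  IN={c@B7, d@B0, e@B6, f@B5, f@B7}  OUT={c@B8, d@B0, e@B6, f@B5, f@B7}

Merge at B6: IN[B6] = OUT[B5] = {d@B0, f@B5}
Applying B6's transfer function to that IN value gives OUT[B6] (row B6 above).

Answer: {d@B0, e@B6, f@B5}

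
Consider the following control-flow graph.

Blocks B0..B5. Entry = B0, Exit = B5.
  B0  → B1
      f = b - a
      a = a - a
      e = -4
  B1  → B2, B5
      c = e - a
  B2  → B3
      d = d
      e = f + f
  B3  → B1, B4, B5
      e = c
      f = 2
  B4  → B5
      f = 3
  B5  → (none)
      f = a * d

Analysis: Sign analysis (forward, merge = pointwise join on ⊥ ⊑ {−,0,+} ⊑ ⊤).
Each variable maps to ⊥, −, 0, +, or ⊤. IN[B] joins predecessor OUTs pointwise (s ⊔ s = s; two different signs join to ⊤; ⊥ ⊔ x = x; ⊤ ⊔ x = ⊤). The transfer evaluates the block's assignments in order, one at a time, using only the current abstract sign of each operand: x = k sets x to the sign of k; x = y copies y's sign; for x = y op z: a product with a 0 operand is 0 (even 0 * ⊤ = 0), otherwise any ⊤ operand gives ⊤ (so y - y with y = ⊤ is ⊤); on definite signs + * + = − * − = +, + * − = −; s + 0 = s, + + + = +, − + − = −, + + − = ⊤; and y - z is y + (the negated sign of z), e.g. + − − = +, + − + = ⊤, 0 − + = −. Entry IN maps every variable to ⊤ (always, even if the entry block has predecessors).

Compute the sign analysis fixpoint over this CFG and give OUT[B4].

Converged values:
  B0:   IN=(all ⊤)   OUT={e:-; rest ⊤}
  B1:   IN=(all ⊤)   OUT=(all ⊤)
  B2:   IN=(all ⊤)   OUT=(all ⊤)
  B3:   IN=(all ⊤)   OUT={f:+; rest ⊤}
  B4:   IN={f:+; rest ⊤}   OUT={f:+; rest ⊤}
  B5:   IN=(all ⊤)   OUT=(all ⊤)

Merge at B4: IN[B4] = OUT[B3] = {a: ⊤, b: ⊤, c: ⊤, d: ⊤, e: ⊤, f: +}
Applying B4's transfer function to that IN value gives OUT[B4] (row B4 above).

Answer: {a: ⊤, b: ⊤, c: ⊤, d: ⊤, e: ⊤, f: +}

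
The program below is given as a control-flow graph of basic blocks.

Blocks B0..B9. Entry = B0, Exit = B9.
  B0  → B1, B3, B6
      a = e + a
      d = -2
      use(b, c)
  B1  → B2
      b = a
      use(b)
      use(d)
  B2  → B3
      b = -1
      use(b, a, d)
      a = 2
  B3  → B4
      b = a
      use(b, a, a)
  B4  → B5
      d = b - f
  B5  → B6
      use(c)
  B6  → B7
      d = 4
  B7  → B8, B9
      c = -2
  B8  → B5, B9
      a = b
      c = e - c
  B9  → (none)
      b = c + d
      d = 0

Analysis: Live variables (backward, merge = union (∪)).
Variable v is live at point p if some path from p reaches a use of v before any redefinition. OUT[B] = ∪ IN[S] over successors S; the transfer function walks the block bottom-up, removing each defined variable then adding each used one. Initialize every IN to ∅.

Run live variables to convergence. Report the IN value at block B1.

Fixpoint table:
  B0:  IN={a, b, c, e, f}  OUT={a, b, c, d, e, f}
  B1:  IN={a, c, d, e, f}  OUT={a, c, d, e, f}
  B2:  IN={a, c, d, e, f}  OUT={a, c, e, f}
  B3:  IN={a, c, e, f}  OUT={b, c, e, f}
  B4:  IN={b, c, e, f}  OUT={b, c, e}
  B5:  IN={b, c, e}  OUT={b, e}
  B6:  IN={b, e}  OUT={b, d, e}
  B7:  IN={b, d, e}  OUT={b, c, d, e}
  B8:  IN={b, c, d, e}  OUT={b, c, d, e}
  B9:  IN={c, d}  OUT={}

Merge at B1: OUT[B1] = IN[B2] = {a, c, d, e, f}
Applying B1's transfer function to that OUT value gives IN[B1] (row B1 above).

Answer: {a, c, d, e, f}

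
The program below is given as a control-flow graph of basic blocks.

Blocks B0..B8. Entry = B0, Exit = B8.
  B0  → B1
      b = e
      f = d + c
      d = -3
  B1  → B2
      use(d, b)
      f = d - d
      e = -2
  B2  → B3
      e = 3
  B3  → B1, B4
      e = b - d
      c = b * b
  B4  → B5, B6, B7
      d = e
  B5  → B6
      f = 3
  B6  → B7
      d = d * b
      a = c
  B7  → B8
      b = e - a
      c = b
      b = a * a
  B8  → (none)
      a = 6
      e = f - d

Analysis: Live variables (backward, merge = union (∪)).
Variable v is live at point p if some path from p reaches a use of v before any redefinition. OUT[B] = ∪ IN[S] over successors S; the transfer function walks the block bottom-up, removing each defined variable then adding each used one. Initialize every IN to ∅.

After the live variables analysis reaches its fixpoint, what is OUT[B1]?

Answer: {a, b, d, f}

Working:
Per-block solution:
  B0:  IN={a, c, d, e}  OUT={a, b, d}
  B1:  IN={a, b, d}  OUT={a, b, d, f}
  B2:  IN={a, b, d, f}  OUT={a, b, d, f}
  B3:  IN={a, b, d, f}  OUT={a, b, c, d, e, f}
  B4:  IN={a, b, c, e, f}  OUT={a, b, c, d, e, f}
  B5:  IN={b, c, d, e}  OUT={b, c, d, e, f}
  B6:  IN={b, c, d, e, f}  OUT={a, d, e, f}
  B7:  IN={a, d, e, f}  OUT={d, f}
  B8:  IN={d, f}  OUT={}

Merge at B1: OUT[B1] = IN[B2] = {a, b, d, f}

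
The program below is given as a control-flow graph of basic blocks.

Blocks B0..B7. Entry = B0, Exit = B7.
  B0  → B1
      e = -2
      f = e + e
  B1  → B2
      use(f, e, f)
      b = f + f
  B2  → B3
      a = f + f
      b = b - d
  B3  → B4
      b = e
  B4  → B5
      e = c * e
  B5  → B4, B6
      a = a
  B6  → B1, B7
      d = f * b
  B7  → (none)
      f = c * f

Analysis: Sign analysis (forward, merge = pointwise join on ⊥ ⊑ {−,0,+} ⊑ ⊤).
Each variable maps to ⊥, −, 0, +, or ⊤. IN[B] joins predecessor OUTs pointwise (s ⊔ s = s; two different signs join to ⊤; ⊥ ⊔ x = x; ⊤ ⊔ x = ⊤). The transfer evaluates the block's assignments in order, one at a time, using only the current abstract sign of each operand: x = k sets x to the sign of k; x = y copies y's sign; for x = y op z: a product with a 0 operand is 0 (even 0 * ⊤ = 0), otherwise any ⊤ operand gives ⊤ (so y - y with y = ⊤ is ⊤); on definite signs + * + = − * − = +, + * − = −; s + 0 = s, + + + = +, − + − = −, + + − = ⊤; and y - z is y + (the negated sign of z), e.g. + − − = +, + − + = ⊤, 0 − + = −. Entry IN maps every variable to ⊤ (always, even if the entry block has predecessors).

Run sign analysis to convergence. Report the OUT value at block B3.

Per-block solution:
  B0: | IN=(all ⊤) | OUT={e:-, f:-; rest ⊤}
  B1: | IN={f:-; rest ⊤} | OUT={b:-, f:-; rest ⊤}
  B2: | IN={b:-, f:-; rest ⊤} | OUT={a:-, f:-; rest ⊤}
  B3: | IN={a:-, f:-; rest ⊤} | OUT={a:-, f:-; rest ⊤}
  B4: | IN={a:-, f:-; rest ⊤} | OUT={a:-, f:-; rest ⊤}
  B5: | IN={a:-, f:-; rest ⊤} | OUT={a:-, f:-; rest ⊤}
  B6: | IN={a:-, f:-; rest ⊤} | OUT={a:-, f:-; rest ⊤}
  B7: | IN={a:-, f:-; rest ⊤} | OUT={a:-; rest ⊤}

Merge at B3: IN[B3] = OUT[B2] = {a: -, b: ⊤, c: ⊤, d: ⊤, e: ⊤, f: -}
Applying B3's transfer function to that IN value gives OUT[B3] (row B3 above).

Answer: {a: -, b: ⊤, c: ⊤, d: ⊤, e: ⊤, f: -}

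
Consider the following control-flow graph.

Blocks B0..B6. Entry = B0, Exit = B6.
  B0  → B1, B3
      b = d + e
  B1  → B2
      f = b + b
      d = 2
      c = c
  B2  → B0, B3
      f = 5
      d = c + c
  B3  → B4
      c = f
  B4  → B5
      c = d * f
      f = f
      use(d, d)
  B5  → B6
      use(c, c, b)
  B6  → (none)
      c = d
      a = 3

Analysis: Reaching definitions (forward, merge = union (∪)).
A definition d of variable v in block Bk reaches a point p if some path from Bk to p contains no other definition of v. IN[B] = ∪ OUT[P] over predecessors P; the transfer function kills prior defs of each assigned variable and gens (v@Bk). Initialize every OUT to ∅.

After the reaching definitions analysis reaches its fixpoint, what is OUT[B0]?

Per-block solution:
  B0:   IN={b@B0, c@B1, d@B2, f@B2}   OUT={b@B0, c@B1, d@B2, f@B2}
  B1:   IN={b@B0, c@B1, d@B2, f@B2}   OUT={b@B0, c@B1, d@B1, f@B1}
  B2:   IN={b@B0, c@B1, d@B1, f@B1}   OUT={b@B0, c@B1, d@B2, f@B2}
  B3:   IN={b@B0, c@B1, d@B2, f@B2}   OUT={b@B0, c@B3, d@B2, f@B2}
  B4:   IN={b@B0, c@B3, d@B2, f@B2}   OUT={b@B0, c@B4, d@B2, f@B4}
  B5:   IN={b@B0, c@B4, d@B2, f@B4}   OUT={b@B0, c@B4, d@B2, f@B4}
  B6:   IN={b@B0, c@B4, d@B2, f@B4}   OUT={a@B6, b@B0, c@B6, d@B2, f@B4}

Merge at B0 (entry node, so the boundary value {} is joined with the incoming edge(s)): IN[B0] = {} ⊔ OUT[B2] = {b@B0, c@B1, d@B2, f@B2}
Applying B0's transfer function to that IN value gives OUT[B0] (row B0 above).

Answer: {b@B0, c@B1, d@B2, f@B2}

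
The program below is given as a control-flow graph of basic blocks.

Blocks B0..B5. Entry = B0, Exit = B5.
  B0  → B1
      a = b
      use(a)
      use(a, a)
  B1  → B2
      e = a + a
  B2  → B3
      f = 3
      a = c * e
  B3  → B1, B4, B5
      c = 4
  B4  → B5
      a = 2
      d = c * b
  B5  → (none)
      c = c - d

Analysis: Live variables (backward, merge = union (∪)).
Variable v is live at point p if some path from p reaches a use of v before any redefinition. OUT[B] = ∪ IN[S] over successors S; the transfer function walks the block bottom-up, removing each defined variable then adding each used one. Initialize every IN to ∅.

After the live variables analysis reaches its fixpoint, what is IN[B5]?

Answer: {c, d}

Working:
Fixpoint table:
  B0:  IN={b, c, d}  OUT={a, b, c, d}
  B1:  IN={a, b, c, d}  OUT={b, c, d, e}
  B2:  IN={b, c, d, e}  OUT={a, b, d}
  B3:  IN={a, b, d}  OUT={a, b, c, d}
  B4:  IN={b, c}  OUT={c, d}
  B5:  IN={c, d}  OUT={}

B5 is the boundary node: OUT[B5] = {}
Applying B5's transfer function to that OUT value gives IN[B5] (row B5 above).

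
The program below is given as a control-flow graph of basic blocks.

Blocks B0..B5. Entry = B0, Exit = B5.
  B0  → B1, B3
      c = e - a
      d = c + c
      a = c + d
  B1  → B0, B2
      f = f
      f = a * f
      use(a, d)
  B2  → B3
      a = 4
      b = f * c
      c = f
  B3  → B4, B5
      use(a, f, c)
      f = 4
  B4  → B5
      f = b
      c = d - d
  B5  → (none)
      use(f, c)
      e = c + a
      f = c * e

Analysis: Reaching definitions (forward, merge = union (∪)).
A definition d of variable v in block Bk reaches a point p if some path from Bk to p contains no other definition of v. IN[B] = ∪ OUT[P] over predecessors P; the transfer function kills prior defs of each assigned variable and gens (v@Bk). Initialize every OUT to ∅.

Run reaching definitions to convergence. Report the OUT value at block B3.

Answer: {a@B0, a@B2, b@B2, c@B0, c@B2, d@B0, f@B3}

Working:
Fixpoint table:
  B0:   IN={a@B0, c@B0, d@B0, f@B1}   OUT={a@B0, c@B0, d@B0, f@B1}
  B1:   IN={a@B0, c@B0, d@B0, f@B1}   OUT={a@B0, c@B0, d@B0, f@B1}
  B2:   IN={a@B0, c@B0, d@B0, f@B1}   OUT={a@B2, b@B2, c@B2, d@B0, f@B1}
  B3:   IN={a@B0, a@B2, b@B2, c@B0, c@B2, d@B0, f@B1}   OUT={a@B0, a@B2, b@B2, c@B0, c@B2, d@B0, f@B3}
  B4:   IN={a@B0, a@B2, b@B2, c@B0, c@B2, d@B0, f@B3}   OUT={a@B0, a@B2, b@B2, c@B4, d@B0, f@B4}
  B5:   IN={a@B0, a@B2, b@B2, c@B0, c@B2, c@B4, d@B0, f@B3, f@B4}   OUT={a@B0, a@B2, b@B2, c@B0, c@B2, c@B4, d@B0, e@B5, f@B5}

Merge at B3: IN[B3] = OUT[B0] ⊔ OUT[B2] = {a@B0, a@B2, b@B2, c@B0, c@B2, d@B0, f@B1}
Applying B3's transfer function to that IN value gives OUT[B3] (row B3 above).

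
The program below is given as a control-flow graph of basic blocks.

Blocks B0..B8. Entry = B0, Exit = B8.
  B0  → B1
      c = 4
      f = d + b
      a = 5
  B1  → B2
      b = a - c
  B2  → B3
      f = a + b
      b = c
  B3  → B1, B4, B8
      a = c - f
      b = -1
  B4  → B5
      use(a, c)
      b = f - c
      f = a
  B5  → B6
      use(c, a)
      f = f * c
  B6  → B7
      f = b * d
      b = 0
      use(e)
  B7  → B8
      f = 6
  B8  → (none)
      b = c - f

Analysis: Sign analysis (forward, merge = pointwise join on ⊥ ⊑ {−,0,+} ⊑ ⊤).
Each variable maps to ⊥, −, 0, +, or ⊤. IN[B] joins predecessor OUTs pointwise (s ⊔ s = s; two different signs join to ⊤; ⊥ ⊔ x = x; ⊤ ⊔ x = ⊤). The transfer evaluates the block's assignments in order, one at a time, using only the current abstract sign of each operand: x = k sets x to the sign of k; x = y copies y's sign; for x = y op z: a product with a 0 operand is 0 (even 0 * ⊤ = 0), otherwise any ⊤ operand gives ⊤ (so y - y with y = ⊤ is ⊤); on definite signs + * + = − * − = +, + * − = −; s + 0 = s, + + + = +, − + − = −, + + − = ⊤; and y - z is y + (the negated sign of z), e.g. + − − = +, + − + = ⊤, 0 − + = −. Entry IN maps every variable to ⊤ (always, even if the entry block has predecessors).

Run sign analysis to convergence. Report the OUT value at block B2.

Per-block solution:
  B0:  IN=(all ⊤)  OUT={a:+, c:+; rest ⊤}
  B1:  IN={c:+; rest ⊤}  OUT={c:+; rest ⊤}
  B2:  IN={c:+; rest ⊤}  OUT={b:+, c:+; rest ⊤}
  B3:  IN={b:+, c:+; rest ⊤}  OUT={b:-, c:+; rest ⊤}
  B4:  IN={b:-, c:+; rest ⊤}  OUT={c:+; rest ⊤}
  B5:  IN={c:+; rest ⊤}  OUT={c:+; rest ⊤}
  B6:  IN={c:+; rest ⊤}  OUT={b:0, c:+; rest ⊤}
  B7:  IN={b:0, c:+; rest ⊤}  OUT={b:0, c:+, f:+; rest ⊤}
  B8:  IN={c:+; rest ⊤}  OUT={c:+; rest ⊤}

Merge at B2: IN[B2] = OUT[B1] = {a: ⊤, b: ⊤, c: +, d: ⊤, e: ⊤, f: ⊤}
Applying B2's transfer function to that IN value gives OUT[B2] (row B2 above).

Answer: {a: ⊤, b: +, c: +, d: ⊤, e: ⊤, f: ⊤}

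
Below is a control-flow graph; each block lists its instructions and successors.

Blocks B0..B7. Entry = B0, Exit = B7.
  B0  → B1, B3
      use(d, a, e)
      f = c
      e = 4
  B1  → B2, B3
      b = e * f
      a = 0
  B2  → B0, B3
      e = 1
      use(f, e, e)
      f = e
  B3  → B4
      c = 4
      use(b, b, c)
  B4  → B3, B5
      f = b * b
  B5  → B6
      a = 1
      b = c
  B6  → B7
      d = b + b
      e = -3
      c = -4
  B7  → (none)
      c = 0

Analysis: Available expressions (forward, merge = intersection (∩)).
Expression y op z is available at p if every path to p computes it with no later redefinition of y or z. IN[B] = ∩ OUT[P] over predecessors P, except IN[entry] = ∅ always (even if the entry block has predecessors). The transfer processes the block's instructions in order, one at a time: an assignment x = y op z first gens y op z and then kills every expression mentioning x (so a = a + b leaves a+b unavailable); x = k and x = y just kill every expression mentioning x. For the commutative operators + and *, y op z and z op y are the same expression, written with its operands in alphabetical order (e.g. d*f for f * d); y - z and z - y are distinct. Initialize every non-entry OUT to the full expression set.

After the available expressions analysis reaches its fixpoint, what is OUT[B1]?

Fixpoint table:
  B0:  IN={}  OUT={}
  B1:  IN={}  OUT={e*f}
  B2:  IN={e*f}  OUT={}
  B3:  IN={}  OUT={}
  B4:  IN={}  OUT={b*b}
  B5:  IN={b*b}  OUT={}
  B6:  IN={}  OUT={b+b}
  B7:  IN={b+b}  OUT={b+b}

Merge at B1: IN[B1] = OUT[B0] = {}
Applying B1's transfer function to that IN value gives OUT[B1] (row B1 above).

Answer: {e*f}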